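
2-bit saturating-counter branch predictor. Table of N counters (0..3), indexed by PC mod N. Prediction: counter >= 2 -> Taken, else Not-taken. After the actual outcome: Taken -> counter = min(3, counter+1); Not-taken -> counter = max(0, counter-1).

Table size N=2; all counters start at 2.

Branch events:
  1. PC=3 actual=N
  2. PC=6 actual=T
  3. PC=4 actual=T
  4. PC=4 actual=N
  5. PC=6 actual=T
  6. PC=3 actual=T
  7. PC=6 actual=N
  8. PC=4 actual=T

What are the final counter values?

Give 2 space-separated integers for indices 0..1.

Ev 1: PC=3 idx=1 pred=T actual=N -> ctr[1]=1
Ev 2: PC=6 idx=0 pred=T actual=T -> ctr[0]=3
Ev 3: PC=4 idx=0 pred=T actual=T -> ctr[0]=3
Ev 4: PC=4 idx=0 pred=T actual=N -> ctr[0]=2
Ev 5: PC=6 idx=0 pred=T actual=T -> ctr[0]=3
Ev 6: PC=3 idx=1 pred=N actual=T -> ctr[1]=2
Ev 7: PC=6 idx=0 pred=T actual=N -> ctr[0]=2
Ev 8: PC=4 idx=0 pred=T actual=T -> ctr[0]=3

Answer: 3 2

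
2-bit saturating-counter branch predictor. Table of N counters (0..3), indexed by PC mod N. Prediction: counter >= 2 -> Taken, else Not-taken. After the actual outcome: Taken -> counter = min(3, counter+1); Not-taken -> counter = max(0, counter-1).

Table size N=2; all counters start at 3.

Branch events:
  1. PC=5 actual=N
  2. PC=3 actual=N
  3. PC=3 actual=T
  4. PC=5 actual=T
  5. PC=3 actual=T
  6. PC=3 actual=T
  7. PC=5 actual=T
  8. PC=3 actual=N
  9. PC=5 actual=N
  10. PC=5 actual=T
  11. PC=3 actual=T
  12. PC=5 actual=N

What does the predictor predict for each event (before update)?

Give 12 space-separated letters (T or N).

Answer: T T N T T T T T T N T T

Derivation:
Ev 1: PC=5 idx=1 pred=T actual=N -> ctr[1]=2
Ev 2: PC=3 idx=1 pred=T actual=N -> ctr[1]=1
Ev 3: PC=3 idx=1 pred=N actual=T -> ctr[1]=2
Ev 4: PC=5 idx=1 pred=T actual=T -> ctr[1]=3
Ev 5: PC=3 idx=1 pred=T actual=T -> ctr[1]=3
Ev 6: PC=3 idx=1 pred=T actual=T -> ctr[1]=3
Ev 7: PC=5 idx=1 pred=T actual=T -> ctr[1]=3
Ev 8: PC=3 idx=1 pred=T actual=N -> ctr[1]=2
Ev 9: PC=5 idx=1 pred=T actual=N -> ctr[1]=1
Ev 10: PC=5 idx=1 pred=N actual=T -> ctr[1]=2
Ev 11: PC=3 idx=1 pred=T actual=T -> ctr[1]=3
Ev 12: PC=5 idx=1 pred=T actual=N -> ctr[1]=2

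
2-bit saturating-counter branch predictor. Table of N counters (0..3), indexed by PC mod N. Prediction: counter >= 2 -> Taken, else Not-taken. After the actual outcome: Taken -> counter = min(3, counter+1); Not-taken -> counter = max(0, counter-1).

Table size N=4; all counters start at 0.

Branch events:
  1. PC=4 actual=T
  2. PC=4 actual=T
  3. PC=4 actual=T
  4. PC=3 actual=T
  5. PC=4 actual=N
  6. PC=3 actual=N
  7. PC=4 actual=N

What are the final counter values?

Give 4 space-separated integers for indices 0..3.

Ev 1: PC=4 idx=0 pred=N actual=T -> ctr[0]=1
Ev 2: PC=4 idx=0 pred=N actual=T -> ctr[0]=2
Ev 3: PC=4 idx=0 pred=T actual=T -> ctr[0]=3
Ev 4: PC=3 idx=3 pred=N actual=T -> ctr[3]=1
Ev 5: PC=4 idx=0 pred=T actual=N -> ctr[0]=2
Ev 6: PC=3 idx=3 pred=N actual=N -> ctr[3]=0
Ev 7: PC=4 idx=0 pred=T actual=N -> ctr[0]=1

Answer: 1 0 0 0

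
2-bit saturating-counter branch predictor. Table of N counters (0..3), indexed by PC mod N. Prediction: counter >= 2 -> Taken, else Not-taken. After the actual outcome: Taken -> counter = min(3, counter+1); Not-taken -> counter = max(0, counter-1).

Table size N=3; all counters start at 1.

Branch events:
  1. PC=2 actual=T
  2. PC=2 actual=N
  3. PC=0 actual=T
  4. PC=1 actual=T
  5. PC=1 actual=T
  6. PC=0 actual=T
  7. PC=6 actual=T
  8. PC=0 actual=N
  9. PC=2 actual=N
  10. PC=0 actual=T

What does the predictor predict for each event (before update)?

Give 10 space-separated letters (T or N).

Answer: N T N N T T T T N T

Derivation:
Ev 1: PC=2 idx=2 pred=N actual=T -> ctr[2]=2
Ev 2: PC=2 idx=2 pred=T actual=N -> ctr[2]=1
Ev 3: PC=0 idx=0 pred=N actual=T -> ctr[0]=2
Ev 4: PC=1 idx=1 pred=N actual=T -> ctr[1]=2
Ev 5: PC=1 idx=1 pred=T actual=T -> ctr[1]=3
Ev 6: PC=0 idx=0 pred=T actual=T -> ctr[0]=3
Ev 7: PC=6 idx=0 pred=T actual=T -> ctr[0]=3
Ev 8: PC=0 idx=0 pred=T actual=N -> ctr[0]=2
Ev 9: PC=2 idx=2 pred=N actual=N -> ctr[2]=0
Ev 10: PC=0 idx=0 pred=T actual=T -> ctr[0]=3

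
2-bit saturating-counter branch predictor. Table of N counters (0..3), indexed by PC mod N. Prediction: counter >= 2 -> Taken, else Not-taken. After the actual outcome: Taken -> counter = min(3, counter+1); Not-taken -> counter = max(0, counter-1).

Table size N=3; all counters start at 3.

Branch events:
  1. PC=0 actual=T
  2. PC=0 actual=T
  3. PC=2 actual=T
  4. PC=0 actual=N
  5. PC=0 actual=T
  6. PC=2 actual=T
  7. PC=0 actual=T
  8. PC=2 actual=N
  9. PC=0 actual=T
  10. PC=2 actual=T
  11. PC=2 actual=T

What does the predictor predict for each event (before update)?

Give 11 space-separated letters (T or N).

Answer: T T T T T T T T T T T

Derivation:
Ev 1: PC=0 idx=0 pred=T actual=T -> ctr[0]=3
Ev 2: PC=0 idx=0 pred=T actual=T -> ctr[0]=3
Ev 3: PC=2 idx=2 pred=T actual=T -> ctr[2]=3
Ev 4: PC=0 idx=0 pred=T actual=N -> ctr[0]=2
Ev 5: PC=0 idx=0 pred=T actual=T -> ctr[0]=3
Ev 6: PC=2 idx=2 pred=T actual=T -> ctr[2]=3
Ev 7: PC=0 idx=0 pred=T actual=T -> ctr[0]=3
Ev 8: PC=2 idx=2 pred=T actual=N -> ctr[2]=2
Ev 9: PC=0 idx=0 pred=T actual=T -> ctr[0]=3
Ev 10: PC=2 idx=2 pred=T actual=T -> ctr[2]=3
Ev 11: PC=2 idx=2 pred=T actual=T -> ctr[2]=3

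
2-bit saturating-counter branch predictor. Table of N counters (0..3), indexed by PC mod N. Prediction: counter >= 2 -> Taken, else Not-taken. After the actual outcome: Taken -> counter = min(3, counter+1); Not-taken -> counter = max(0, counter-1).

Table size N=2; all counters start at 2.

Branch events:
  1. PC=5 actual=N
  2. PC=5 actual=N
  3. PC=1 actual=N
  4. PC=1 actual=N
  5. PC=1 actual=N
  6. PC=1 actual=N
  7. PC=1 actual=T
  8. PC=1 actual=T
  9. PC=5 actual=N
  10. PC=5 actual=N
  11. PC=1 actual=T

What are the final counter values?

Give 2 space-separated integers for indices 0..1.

Ev 1: PC=5 idx=1 pred=T actual=N -> ctr[1]=1
Ev 2: PC=5 idx=1 pred=N actual=N -> ctr[1]=0
Ev 3: PC=1 idx=1 pred=N actual=N -> ctr[1]=0
Ev 4: PC=1 idx=1 pred=N actual=N -> ctr[1]=0
Ev 5: PC=1 idx=1 pred=N actual=N -> ctr[1]=0
Ev 6: PC=1 idx=1 pred=N actual=N -> ctr[1]=0
Ev 7: PC=1 idx=1 pred=N actual=T -> ctr[1]=1
Ev 8: PC=1 idx=1 pred=N actual=T -> ctr[1]=2
Ev 9: PC=5 idx=1 pred=T actual=N -> ctr[1]=1
Ev 10: PC=5 idx=1 pred=N actual=N -> ctr[1]=0
Ev 11: PC=1 idx=1 pred=N actual=T -> ctr[1]=1

Answer: 2 1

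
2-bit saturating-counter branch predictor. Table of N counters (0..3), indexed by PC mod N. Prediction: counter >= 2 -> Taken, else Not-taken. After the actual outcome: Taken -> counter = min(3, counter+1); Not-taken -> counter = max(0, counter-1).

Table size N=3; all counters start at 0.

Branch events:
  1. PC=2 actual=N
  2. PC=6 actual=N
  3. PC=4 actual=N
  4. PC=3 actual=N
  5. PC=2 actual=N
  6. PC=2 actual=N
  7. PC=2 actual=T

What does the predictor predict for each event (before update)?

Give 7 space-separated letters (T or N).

Ev 1: PC=2 idx=2 pred=N actual=N -> ctr[2]=0
Ev 2: PC=6 idx=0 pred=N actual=N -> ctr[0]=0
Ev 3: PC=4 idx=1 pred=N actual=N -> ctr[1]=0
Ev 4: PC=3 idx=0 pred=N actual=N -> ctr[0]=0
Ev 5: PC=2 idx=2 pred=N actual=N -> ctr[2]=0
Ev 6: PC=2 idx=2 pred=N actual=N -> ctr[2]=0
Ev 7: PC=2 idx=2 pred=N actual=T -> ctr[2]=1

Answer: N N N N N N N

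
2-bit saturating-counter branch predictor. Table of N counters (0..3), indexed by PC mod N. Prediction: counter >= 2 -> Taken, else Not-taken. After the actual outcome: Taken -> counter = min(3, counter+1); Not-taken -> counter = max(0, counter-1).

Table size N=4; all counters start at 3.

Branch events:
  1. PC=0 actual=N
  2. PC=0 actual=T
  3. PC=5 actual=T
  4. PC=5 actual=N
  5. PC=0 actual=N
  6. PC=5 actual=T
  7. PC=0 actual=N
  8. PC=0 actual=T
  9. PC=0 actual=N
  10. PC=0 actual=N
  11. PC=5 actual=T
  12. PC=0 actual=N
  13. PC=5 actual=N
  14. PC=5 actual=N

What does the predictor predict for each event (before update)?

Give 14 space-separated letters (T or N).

Answer: T T T T T T T N T N T N T T

Derivation:
Ev 1: PC=0 idx=0 pred=T actual=N -> ctr[0]=2
Ev 2: PC=0 idx=0 pred=T actual=T -> ctr[0]=3
Ev 3: PC=5 idx=1 pred=T actual=T -> ctr[1]=3
Ev 4: PC=5 idx=1 pred=T actual=N -> ctr[1]=2
Ev 5: PC=0 idx=0 pred=T actual=N -> ctr[0]=2
Ev 6: PC=5 idx=1 pred=T actual=T -> ctr[1]=3
Ev 7: PC=0 idx=0 pred=T actual=N -> ctr[0]=1
Ev 8: PC=0 idx=0 pred=N actual=T -> ctr[0]=2
Ev 9: PC=0 idx=0 pred=T actual=N -> ctr[0]=1
Ev 10: PC=0 idx=0 pred=N actual=N -> ctr[0]=0
Ev 11: PC=5 idx=1 pred=T actual=T -> ctr[1]=3
Ev 12: PC=0 idx=0 pred=N actual=N -> ctr[0]=0
Ev 13: PC=5 idx=1 pred=T actual=N -> ctr[1]=2
Ev 14: PC=5 idx=1 pred=T actual=N -> ctr[1]=1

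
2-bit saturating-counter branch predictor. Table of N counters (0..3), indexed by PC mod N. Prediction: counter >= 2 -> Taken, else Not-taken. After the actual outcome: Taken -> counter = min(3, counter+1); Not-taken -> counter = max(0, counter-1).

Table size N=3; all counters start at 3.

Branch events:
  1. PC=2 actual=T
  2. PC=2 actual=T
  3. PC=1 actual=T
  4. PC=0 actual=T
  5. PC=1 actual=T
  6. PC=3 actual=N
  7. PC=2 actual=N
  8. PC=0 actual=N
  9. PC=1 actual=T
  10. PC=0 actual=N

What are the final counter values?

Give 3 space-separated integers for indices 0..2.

Answer: 0 3 2

Derivation:
Ev 1: PC=2 idx=2 pred=T actual=T -> ctr[2]=3
Ev 2: PC=2 idx=2 pred=T actual=T -> ctr[2]=3
Ev 3: PC=1 idx=1 pred=T actual=T -> ctr[1]=3
Ev 4: PC=0 idx=0 pred=T actual=T -> ctr[0]=3
Ev 5: PC=1 idx=1 pred=T actual=T -> ctr[1]=3
Ev 6: PC=3 idx=0 pred=T actual=N -> ctr[0]=2
Ev 7: PC=2 idx=2 pred=T actual=N -> ctr[2]=2
Ev 8: PC=0 idx=0 pred=T actual=N -> ctr[0]=1
Ev 9: PC=1 idx=1 pred=T actual=T -> ctr[1]=3
Ev 10: PC=0 idx=0 pred=N actual=N -> ctr[0]=0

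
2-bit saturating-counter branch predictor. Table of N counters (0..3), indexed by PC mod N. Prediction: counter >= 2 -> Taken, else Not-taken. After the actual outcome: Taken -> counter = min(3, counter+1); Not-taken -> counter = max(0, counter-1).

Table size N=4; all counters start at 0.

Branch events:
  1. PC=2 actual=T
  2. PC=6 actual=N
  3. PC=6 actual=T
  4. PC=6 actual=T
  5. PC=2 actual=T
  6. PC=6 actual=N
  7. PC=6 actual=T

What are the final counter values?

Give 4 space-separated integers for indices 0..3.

Ev 1: PC=2 idx=2 pred=N actual=T -> ctr[2]=1
Ev 2: PC=6 idx=2 pred=N actual=N -> ctr[2]=0
Ev 3: PC=6 idx=2 pred=N actual=T -> ctr[2]=1
Ev 4: PC=6 idx=2 pred=N actual=T -> ctr[2]=2
Ev 5: PC=2 idx=2 pred=T actual=T -> ctr[2]=3
Ev 6: PC=6 idx=2 pred=T actual=N -> ctr[2]=2
Ev 7: PC=6 idx=2 pred=T actual=T -> ctr[2]=3

Answer: 0 0 3 0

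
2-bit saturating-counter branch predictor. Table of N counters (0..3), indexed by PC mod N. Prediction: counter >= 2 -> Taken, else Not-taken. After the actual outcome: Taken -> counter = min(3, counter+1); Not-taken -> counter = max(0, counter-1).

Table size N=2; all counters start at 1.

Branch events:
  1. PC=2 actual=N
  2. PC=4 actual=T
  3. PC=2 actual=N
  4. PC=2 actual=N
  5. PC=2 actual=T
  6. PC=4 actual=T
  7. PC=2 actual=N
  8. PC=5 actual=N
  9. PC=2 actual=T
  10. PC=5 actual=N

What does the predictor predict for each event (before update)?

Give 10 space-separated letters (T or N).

Answer: N N N N N N T N N N

Derivation:
Ev 1: PC=2 idx=0 pred=N actual=N -> ctr[0]=0
Ev 2: PC=4 idx=0 pred=N actual=T -> ctr[0]=1
Ev 3: PC=2 idx=0 pred=N actual=N -> ctr[0]=0
Ev 4: PC=2 idx=0 pred=N actual=N -> ctr[0]=0
Ev 5: PC=2 idx=0 pred=N actual=T -> ctr[0]=1
Ev 6: PC=4 idx=0 pred=N actual=T -> ctr[0]=2
Ev 7: PC=2 idx=0 pred=T actual=N -> ctr[0]=1
Ev 8: PC=5 idx=1 pred=N actual=N -> ctr[1]=0
Ev 9: PC=2 idx=0 pred=N actual=T -> ctr[0]=2
Ev 10: PC=5 idx=1 pred=N actual=N -> ctr[1]=0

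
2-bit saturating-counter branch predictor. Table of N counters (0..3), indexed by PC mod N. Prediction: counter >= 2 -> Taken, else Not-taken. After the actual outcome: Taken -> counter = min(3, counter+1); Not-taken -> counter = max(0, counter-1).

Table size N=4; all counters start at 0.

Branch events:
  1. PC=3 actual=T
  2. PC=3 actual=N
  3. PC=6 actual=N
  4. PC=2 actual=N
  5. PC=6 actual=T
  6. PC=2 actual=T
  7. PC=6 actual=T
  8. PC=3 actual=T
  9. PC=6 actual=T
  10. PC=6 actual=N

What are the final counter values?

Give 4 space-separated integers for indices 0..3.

Answer: 0 0 2 1

Derivation:
Ev 1: PC=3 idx=3 pred=N actual=T -> ctr[3]=1
Ev 2: PC=3 idx=3 pred=N actual=N -> ctr[3]=0
Ev 3: PC=6 idx=2 pred=N actual=N -> ctr[2]=0
Ev 4: PC=2 idx=2 pred=N actual=N -> ctr[2]=0
Ev 5: PC=6 idx=2 pred=N actual=T -> ctr[2]=1
Ev 6: PC=2 idx=2 pred=N actual=T -> ctr[2]=2
Ev 7: PC=6 idx=2 pred=T actual=T -> ctr[2]=3
Ev 8: PC=3 idx=3 pred=N actual=T -> ctr[3]=1
Ev 9: PC=6 idx=2 pred=T actual=T -> ctr[2]=3
Ev 10: PC=6 idx=2 pred=T actual=N -> ctr[2]=2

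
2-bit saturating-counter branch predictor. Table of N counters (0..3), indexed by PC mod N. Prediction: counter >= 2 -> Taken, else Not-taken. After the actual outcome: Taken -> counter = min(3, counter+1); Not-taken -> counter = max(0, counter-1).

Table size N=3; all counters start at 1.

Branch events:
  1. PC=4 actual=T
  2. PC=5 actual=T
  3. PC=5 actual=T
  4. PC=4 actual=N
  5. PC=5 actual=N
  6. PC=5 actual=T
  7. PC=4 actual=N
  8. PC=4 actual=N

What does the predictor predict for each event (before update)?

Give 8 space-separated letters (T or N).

Answer: N N T T T T N N

Derivation:
Ev 1: PC=4 idx=1 pred=N actual=T -> ctr[1]=2
Ev 2: PC=5 idx=2 pred=N actual=T -> ctr[2]=2
Ev 3: PC=5 idx=2 pred=T actual=T -> ctr[2]=3
Ev 4: PC=4 idx=1 pred=T actual=N -> ctr[1]=1
Ev 5: PC=5 idx=2 pred=T actual=N -> ctr[2]=2
Ev 6: PC=5 idx=2 pred=T actual=T -> ctr[2]=3
Ev 7: PC=4 idx=1 pred=N actual=N -> ctr[1]=0
Ev 8: PC=4 idx=1 pred=N actual=N -> ctr[1]=0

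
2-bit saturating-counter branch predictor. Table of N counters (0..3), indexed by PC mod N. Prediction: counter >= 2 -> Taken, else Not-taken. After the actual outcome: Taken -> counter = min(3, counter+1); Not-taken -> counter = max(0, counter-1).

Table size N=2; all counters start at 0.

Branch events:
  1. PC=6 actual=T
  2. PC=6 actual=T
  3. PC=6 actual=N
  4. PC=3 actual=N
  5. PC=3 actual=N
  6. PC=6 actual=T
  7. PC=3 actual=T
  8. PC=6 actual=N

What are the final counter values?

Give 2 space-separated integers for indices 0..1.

Answer: 1 1

Derivation:
Ev 1: PC=6 idx=0 pred=N actual=T -> ctr[0]=1
Ev 2: PC=6 idx=0 pred=N actual=T -> ctr[0]=2
Ev 3: PC=6 idx=0 pred=T actual=N -> ctr[0]=1
Ev 4: PC=3 idx=1 pred=N actual=N -> ctr[1]=0
Ev 5: PC=3 idx=1 pred=N actual=N -> ctr[1]=0
Ev 6: PC=6 idx=0 pred=N actual=T -> ctr[0]=2
Ev 7: PC=3 idx=1 pred=N actual=T -> ctr[1]=1
Ev 8: PC=6 idx=0 pred=T actual=N -> ctr[0]=1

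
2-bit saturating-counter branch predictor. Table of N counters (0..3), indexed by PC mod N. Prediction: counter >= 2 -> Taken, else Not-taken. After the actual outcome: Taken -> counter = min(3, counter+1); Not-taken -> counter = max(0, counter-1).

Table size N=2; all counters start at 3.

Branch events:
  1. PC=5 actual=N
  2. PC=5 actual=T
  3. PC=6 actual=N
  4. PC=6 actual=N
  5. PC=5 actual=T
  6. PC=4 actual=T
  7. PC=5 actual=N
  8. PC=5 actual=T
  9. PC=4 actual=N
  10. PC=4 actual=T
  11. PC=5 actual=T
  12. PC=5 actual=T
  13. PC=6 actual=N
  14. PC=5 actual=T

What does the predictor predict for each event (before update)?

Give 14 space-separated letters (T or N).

Answer: T T T T T N T T T N T T T T

Derivation:
Ev 1: PC=5 idx=1 pred=T actual=N -> ctr[1]=2
Ev 2: PC=5 idx=1 pred=T actual=T -> ctr[1]=3
Ev 3: PC=6 idx=0 pred=T actual=N -> ctr[0]=2
Ev 4: PC=6 idx=0 pred=T actual=N -> ctr[0]=1
Ev 5: PC=5 idx=1 pred=T actual=T -> ctr[1]=3
Ev 6: PC=4 idx=0 pred=N actual=T -> ctr[0]=2
Ev 7: PC=5 idx=1 pred=T actual=N -> ctr[1]=2
Ev 8: PC=5 idx=1 pred=T actual=T -> ctr[1]=3
Ev 9: PC=4 idx=0 pred=T actual=N -> ctr[0]=1
Ev 10: PC=4 idx=0 pred=N actual=T -> ctr[0]=2
Ev 11: PC=5 idx=1 pred=T actual=T -> ctr[1]=3
Ev 12: PC=5 idx=1 pred=T actual=T -> ctr[1]=3
Ev 13: PC=6 idx=0 pred=T actual=N -> ctr[0]=1
Ev 14: PC=5 idx=1 pred=T actual=T -> ctr[1]=3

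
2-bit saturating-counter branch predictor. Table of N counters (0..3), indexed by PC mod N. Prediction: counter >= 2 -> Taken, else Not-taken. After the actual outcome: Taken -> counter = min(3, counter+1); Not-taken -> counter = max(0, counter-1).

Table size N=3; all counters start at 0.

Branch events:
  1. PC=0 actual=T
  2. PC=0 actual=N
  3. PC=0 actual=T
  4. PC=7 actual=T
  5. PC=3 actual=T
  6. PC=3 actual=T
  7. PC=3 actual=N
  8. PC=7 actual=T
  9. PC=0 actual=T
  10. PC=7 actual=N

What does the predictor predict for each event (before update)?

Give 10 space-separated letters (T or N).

Answer: N N N N N T T N T T

Derivation:
Ev 1: PC=0 idx=0 pred=N actual=T -> ctr[0]=1
Ev 2: PC=0 idx=0 pred=N actual=N -> ctr[0]=0
Ev 3: PC=0 idx=0 pred=N actual=T -> ctr[0]=1
Ev 4: PC=7 idx=1 pred=N actual=T -> ctr[1]=1
Ev 5: PC=3 idx=0 pred=N actual=T -> ctr[0]=2
Ev 6: PC=3 idx=0 pred=T actual=T -> ctr[0]=3
Ev 7: PC=3 idx=0 pred=T actual=N -> ctr[0]=2
Ev 8: PC=7 idx=1 pred=N actual=T -> ctr[1]=2
Ev 9: PC=0 idx=0 pred=T actual=T -> ctr[0]=3
Ev 10: PC=7 idx=1 pred=T actual=N -> ctr[1]=1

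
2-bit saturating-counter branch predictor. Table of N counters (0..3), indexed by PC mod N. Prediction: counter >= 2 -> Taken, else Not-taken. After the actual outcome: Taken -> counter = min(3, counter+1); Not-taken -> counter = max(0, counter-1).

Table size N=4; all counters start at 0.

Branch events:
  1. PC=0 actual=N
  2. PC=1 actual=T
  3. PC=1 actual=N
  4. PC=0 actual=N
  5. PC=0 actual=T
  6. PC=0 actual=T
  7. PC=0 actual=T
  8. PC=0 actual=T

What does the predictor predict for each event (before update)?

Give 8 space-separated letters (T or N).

Ev 1: PC=0 idx=0 pred=N actual=N -> ctr[0]=0
Ev 2: PC=1 idx=1 pred=N actual=T -> ctr[1]=1
Ev 3: PC=1 idx=1 pred=N actual=N -> ctr[1]=0
Ev 4: PC=0 idx=0 pred=N actual=N -> ctr[0]=0
Ev 5: PC=0 idx=0 pred=N actual=T -> ctr[0]=1
Ev 6: PC=0 idx=0 pred=N actual=T -> ctr[0]=2
Ev 7: PC=0 idx=0 pred=T actual=T -> ctr[0]=3
Ev 8: PC=0 idx=0 pred=T actual=T -> ctr[0]=3

Answer: N N N N N N T T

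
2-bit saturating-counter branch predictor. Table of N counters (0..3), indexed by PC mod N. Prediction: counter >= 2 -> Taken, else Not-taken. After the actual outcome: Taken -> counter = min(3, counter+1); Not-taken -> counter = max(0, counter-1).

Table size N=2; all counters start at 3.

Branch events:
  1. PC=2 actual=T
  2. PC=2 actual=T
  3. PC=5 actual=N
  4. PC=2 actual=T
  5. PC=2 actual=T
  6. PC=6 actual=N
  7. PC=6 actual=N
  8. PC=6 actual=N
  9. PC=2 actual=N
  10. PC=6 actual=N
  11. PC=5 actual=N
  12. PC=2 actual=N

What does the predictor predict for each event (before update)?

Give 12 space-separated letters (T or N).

Ev 1: PC=2 idx=0 pred=T actual=T -> ctr[0]=3
Ev 2: PC=2 idx=0 pred=T actual=T -> ctr[0]=3
Ev 3: PC=5 idx=1 pred=T actual=N -> ctr[1]=2
Ev 4: PC=2 idx=0 pred=T actual=T -> ctr[0]=3
Ev 5: PC=2 idx=0 pred=T actual=T -> ctr[0]=3
Ev 6: PC=6 idx=0 pred=T actual=N -> ctr[0]=2
Ev 7: PC=6 idx=0 pred=T actual=N -> ctr[0]=1
Ev 8: PC=6 idx=0 pred=N actual=N -> ctr[0]=0
Ev 9: PC=2 idx=0 pred=N actual=N -> ctr[0]=0
Ev 10: PC=6 idx=0 pred=N actual=N -> ctr[0]=0
Ev 11: PC=5 idx=1 pred=T actual=N -> ctr[1]=1
Ev 12: PC=2 idx=0 pred=N actual=N -> ctr[0]=0

Answer: T T T T T T T N N N T N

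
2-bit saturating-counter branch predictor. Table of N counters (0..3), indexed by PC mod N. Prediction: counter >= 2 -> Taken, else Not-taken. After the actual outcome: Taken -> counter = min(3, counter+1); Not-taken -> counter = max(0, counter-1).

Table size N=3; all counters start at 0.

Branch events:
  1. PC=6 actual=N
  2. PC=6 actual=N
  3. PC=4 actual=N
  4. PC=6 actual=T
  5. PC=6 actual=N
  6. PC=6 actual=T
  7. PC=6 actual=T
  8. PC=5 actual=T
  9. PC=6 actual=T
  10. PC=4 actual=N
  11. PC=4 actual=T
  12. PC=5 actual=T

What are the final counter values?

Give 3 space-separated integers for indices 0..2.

Ev 1: PC=6 idx=0 pred=N actual=N -> ctr[0]=0
Ev 2: PC=6 idx=0 pred=N actual=N -> ctr[0]=0
Ev 3: PC=4 idx=1 pred=N actual=N -> ctr[1]=0
Ev 4: PC=6 idx=0 pred=N actual=T -> ctr[0]=1
Ev 5: PC=6 idx=0 pred=N actual=N -> ctr[0]=0
Ev 6: PC=6 idx=0 pred=N actual=T -> ctr[0]=1
Ev 7: PC=6 idx=0 pred=N actual=T -> ctr[0]=2
Ev 8: PC=5 idx=2 pred=N actual=T -> ctr[2]=1
Ev 9: PC=6 idx=0 pred=T actual=T -> ctr[0]=3
Ev 10: PC=4 idx=1 pred=N actual=N -> ctr[1]=0
Ev 11: PC=4 idx=1 pred=N actual=T -> ctr[1]=1
Ev 12: PC=5 idx=2 pred=N actual=T -> ctr[2]=2

Answer: 3 1 2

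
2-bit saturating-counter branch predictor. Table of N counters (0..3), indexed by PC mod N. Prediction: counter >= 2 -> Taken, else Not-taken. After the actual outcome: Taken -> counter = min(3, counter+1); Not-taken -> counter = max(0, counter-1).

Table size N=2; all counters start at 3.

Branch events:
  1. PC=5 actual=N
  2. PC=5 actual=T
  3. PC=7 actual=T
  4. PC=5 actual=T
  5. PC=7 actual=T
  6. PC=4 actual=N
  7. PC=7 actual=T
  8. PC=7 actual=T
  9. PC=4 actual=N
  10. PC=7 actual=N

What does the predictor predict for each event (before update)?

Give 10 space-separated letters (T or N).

Ev 1: PC=5 idx=1 pred=T actual=N -> ctr[1]=2
Ev 2: PC=5 idx=1 pred=T actual=T -> ctr[1]=3
Ev 3: PC=7 idx=1 pred=T actual=T -> ctr[1]=3
Ev 4: PC=5 idx=1 pred=T actual=T -> ctr[1]=3
Ev 5: PC=7 idx=1 pred=T actual=T -> ctr[1]=3
Ev 6: PC=4 idx=0 pred=T actual=N -> ctr[0]=2
Ev 7: PC=7 idx=1 pred=T actual=T -> ctr[1]=3
Ev 8: PC=7 idx=1 pred=T actual=T -> ctr[1]=3
Ev 9: PC=4 idx=0 pred=T actual=N -> ctr[0]=1
Ev 10: PC=7 idx=1 pred=T actual=N -> ctr[1]=2

Answer: T T T T T T T T T T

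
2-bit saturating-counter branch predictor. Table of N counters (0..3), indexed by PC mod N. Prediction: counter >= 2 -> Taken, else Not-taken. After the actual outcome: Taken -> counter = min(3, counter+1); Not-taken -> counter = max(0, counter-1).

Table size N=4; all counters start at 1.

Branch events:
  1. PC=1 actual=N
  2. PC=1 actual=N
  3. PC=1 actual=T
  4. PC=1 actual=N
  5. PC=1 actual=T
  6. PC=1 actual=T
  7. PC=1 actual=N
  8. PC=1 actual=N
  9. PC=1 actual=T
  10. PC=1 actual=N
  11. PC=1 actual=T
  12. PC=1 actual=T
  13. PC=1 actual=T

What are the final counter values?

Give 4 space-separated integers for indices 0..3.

Answer: 1 3 1 1

Derivation:
Ev 1: PC=1 idx=1 pred=N actual=N -> ctr[1]=0
Ev 2: PC=1 idx=1 pred=N actual=N -> ctr[1]=0
Ev 3: PC=1 idx=1 pred=N actual=T -> ctr[1]=1
Ev 4: PC=1 idx=1 pred=N actual=N -> ctr[1]=0
Ev 5: PC=1 idx=1 pred=N actual=T -> ctr[1]=1
Ev 6: PC=1 idx=1 pred=N actual=T -> ctr[1]=2
Ev 7: PC=1 idx=1 pred=T actual=N -> ctr[1]=1
Ev 8: PC=1 idx=1 pred=N actual=N -> ctr[1]=0
Ev 9: PC=1 idx=1 pred=N actual=T -> ctr[1]=1
Ev 10: PC=1 idx=1 pred=N actual=N -> ctr[1]=0
Ev 11: PC=1 idx=1 pred=N actual=T -> ctr[1]=1
Ev 12: PC=1 idx=1 pred=N actual=T -> ctr[1]=2
Ev 13: PC=1 idx=1 pred=T actual=T -> ctr[1]=3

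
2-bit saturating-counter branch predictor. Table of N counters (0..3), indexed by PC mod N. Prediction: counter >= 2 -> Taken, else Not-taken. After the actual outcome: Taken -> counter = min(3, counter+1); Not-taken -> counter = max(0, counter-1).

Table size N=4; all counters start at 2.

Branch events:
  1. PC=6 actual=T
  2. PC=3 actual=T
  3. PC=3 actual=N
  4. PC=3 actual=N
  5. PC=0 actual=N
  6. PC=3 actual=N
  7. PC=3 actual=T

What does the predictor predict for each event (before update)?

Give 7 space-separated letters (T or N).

Answer: T T T T T N N

Derivation:
Ev 1: PC=6 idx=2 pred=T actual=T -> ctr[2]=3
Ev 2: PC=3 idx=3 pred=T actual=T -> ctr[3]=3
Ev 3: PC=3 idx=3 pred=T actual=N -> ctr[3]=2
Ev 4: PC=3 idx=3 pred=T actual=N -> ctr[3]=1
Ev 5: PC=0 idx=0 pred=T actual=N -> ctr[0]=1
Ev 6: PC=3 idx=3 pred=N actual=N -> ctr[3]=0
Ev 7: PC=3 idx=3 pred=N actual=T -> ctr[3]=1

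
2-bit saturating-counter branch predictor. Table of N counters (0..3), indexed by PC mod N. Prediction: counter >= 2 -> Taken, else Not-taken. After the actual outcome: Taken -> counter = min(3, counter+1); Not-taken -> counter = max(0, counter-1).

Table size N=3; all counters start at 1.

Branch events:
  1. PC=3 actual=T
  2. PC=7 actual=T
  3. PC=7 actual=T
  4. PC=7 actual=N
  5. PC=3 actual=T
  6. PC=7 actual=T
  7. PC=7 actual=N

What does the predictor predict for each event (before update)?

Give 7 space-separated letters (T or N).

Answer: N N T T T T T

Derivation:
Ev 1: PC=3 idx=0 pred=N actual=T -> ctr[0]=2
Ev 2: PC=7 idx=1 pred=N actual=T -> ctr[1]=2
Ev 3: PC=7 idx=1 pred=T actual=T -> ctr[1]=3
Ev 4: PC=7 idx=1 pred=T actual=N -> ctr[1]=2
Ev 5: PC=3 idx=0 pred=T actual=T -> ctr[0]=3
Ev 6: PC=7 idx=1 pred=T actual=T -> ctr[1]=3
Ev 7: PC=7 idx=1 pred=T actual=N -> ctr[1]=2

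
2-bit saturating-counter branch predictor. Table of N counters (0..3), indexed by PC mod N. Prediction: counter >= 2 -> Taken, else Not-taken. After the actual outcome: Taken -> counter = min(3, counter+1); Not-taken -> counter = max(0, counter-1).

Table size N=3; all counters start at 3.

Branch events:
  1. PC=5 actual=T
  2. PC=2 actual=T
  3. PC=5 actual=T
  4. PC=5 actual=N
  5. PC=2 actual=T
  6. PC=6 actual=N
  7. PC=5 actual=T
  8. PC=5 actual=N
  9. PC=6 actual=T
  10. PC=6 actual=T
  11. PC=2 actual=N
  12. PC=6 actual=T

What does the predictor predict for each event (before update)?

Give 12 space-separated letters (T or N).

Answer: T T T T T T T T T T T T

Derivation:
Ev 1: PC=5 idx=2 pred=T actual=T -> ctr[2]=3
Ev 2: PC=2 idx=2 pred=T actual=T -> ctr[2]=3
Ev 3: PC=5 idx=2 pred=T actual=T -> ctr[2]=3
Ev 4: PC=5 idx=2 pred=T actual=N -> ctr[2]=2
Ev 5: PC=2 idx=2 pred=T actual=T -> ctr[2]=3
Ev 6: PC=6 idx=0 pred=T actual=N -> ctr[0]=2
Ev 7: PC=5 idx=2 pred=T actual=T -> ctr[2]=3
Ev 8: PC=5 idx=2 pred=T actual=N -> ctr[2]=2
Ev 9: PC=6 idx=0 pred=T actual=T -> ctr[0]=3
Ev 10: PC=6 idx=0 pred=T actual=T -> ctr[0]=3
Ev 11: PC=2 idx=2 pred=T actual=N -> ctr[2]=1
Ev 12: PC=6 idx=0 pred=T actual=T -> ctr[0]=3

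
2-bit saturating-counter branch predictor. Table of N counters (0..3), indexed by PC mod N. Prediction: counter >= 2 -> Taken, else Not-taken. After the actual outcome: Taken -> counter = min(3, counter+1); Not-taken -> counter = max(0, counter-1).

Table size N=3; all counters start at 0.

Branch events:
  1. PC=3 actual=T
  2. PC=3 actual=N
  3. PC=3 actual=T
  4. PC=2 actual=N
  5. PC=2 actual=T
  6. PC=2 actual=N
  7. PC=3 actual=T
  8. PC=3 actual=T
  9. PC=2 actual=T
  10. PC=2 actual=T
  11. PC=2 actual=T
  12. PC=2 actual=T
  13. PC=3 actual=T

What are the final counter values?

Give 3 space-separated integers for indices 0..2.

Ev 1: PC=3 idx=0 pred=N actual=T -> ctr[0]=1
Ev 2: PC=3 idx=0 pred=N actual=N -> ctr[0]=0
Ev 3: PC=3 idx=0 pred=N actual=T -> ctr[0]=1
Ev 4: PC=2 idx=2 pred=N actual=N -> ctr[2]=0
Ev 5: PC=2 idx=2 pred=N actual=T -> ctr[2]=1
Ev 6: PC=2 idx=2 pred=N actual=N -> ctr[2]=0
Ev 7: PC=3 idx=0 pred=N actual=T -> ctr[0]=2
Ev 8: PC=3 idx=0 pred=T actual=T -> ctr[0]=3
Ev 9: PC=2 idx=2 pred=N actual=T -> ctr[2]=1
Ev 10: PC=2 idx=2 pred=N actual=T -> ctr[2]=2
Ev 11: PC=2 idx=2 pred=T actual=T -> ctr[2]=3
Ev 12: PC=2 idx=2 pred=T actual=T -> ctr[2]=3
Ev 13: PC=3 idx=0 pred=T actual=T -> ctr[0]=3

Answer: 3 0 3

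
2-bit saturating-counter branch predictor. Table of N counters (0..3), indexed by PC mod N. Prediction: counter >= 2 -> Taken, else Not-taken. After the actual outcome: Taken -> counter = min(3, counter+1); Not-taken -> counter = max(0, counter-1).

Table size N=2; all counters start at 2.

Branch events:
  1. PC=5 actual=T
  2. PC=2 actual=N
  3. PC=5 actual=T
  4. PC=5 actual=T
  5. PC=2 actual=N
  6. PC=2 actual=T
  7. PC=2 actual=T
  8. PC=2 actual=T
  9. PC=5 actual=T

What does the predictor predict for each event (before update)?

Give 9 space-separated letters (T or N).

Ev 1: PC=5 idx=1 pred=T actual=T -> ctr[1]=3
Ev 2: PC=2 idx=0 pred=T actual=N -> ctr[0]=1
Ev 3: PC=5 idx=1 pred=T actual=T -> ctr[1]=3
Ev 4: PC=5 idx=1 pred=T actual=T -> ctr[1]=3
Ev 5: PC=2 idx=0 pred=N actual=N -> ctr[0]=0
Ev 6: PC=2 idx=0 pred=N actual=T -> ctr[0]=1
Ev 7: PC=2 idx=0 pred=N actual=T -> ctr[0]=2
Ev 8: PC=2 idx=0 pred=T actual=T -> ctr[0]=3
Ev 9: PC=5 idx=1 pred=T actual=T -> ctr[1]=3

Answer: T T T T N N N T T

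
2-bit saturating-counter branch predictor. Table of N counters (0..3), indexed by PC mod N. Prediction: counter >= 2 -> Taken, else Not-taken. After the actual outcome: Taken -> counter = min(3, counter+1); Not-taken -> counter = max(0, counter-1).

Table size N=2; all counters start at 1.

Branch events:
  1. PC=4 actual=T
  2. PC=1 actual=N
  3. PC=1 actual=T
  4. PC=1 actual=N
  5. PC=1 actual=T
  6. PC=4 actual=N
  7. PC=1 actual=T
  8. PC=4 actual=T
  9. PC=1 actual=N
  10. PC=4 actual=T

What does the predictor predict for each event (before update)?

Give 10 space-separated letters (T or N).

Ev 1: PC=4 idx=0 pred=N actual=T -> ctr[0]=2
Ev 2: PC=1 idx=1 pred=N actual=N -> ctr[1]=0
Ev 3: PC=1 idx=1 pred=N actual=T -> ctr[1]=1
Ev 4: PC=1 idx=1 pred=N actual=N -> ctr[1]=0
Ev 5: PC=1 idx=1 pred=N actual=T -> ctr[1]=1
Ev 6: PC=4 idx=0 pred=T actual=N -> ctr[0]=1
Ev 7: PC=1 idx=1 pred=N actual=T -> ctr[1]=2
Ev 8: PC=4 idx=0 pred=N actual=T -> ctr[0]=2
Ev 9: PC=1 idx=1 pred=T actual=N -> ctr[1]=1
Ev 10: PC=4 idx=0 pred=T actual=T -> ctr[0]=3

Answer: N N N N N T N N T T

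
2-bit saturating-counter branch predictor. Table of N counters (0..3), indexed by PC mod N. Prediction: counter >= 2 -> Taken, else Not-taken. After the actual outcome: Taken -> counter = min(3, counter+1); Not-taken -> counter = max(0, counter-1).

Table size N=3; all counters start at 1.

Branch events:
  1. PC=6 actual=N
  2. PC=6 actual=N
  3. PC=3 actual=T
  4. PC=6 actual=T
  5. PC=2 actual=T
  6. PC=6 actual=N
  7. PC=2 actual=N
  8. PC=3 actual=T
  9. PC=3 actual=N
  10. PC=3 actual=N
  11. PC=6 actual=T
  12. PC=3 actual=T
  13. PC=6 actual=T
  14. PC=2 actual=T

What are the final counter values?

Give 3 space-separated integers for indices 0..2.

Answer: 3 1 2

Derivation:
Ev 1: PC=6 idx=0 pred=N actual=N -> ctr[0]=0
Ev 2: PC=6 idx=0 pred=N actual=N -> ctr[0]=0
Ev 3: PC=3 idx=0 pred=N actual=T -> ctr[0]=1
Ev 4: PC=6 idx=0 pred=N actual=T -> ctr[0]=2
Ev 5: PC=2 idx=2 pred=N actual=T -> ctr[2]=2
Ev 6: PC=6 idx=0 pred=T actual=N -> ctr[0]=1
Ev 7: PC=2 idx=2 pred=T actual=N -> ctr[2]=1
Ev 8: PC=3 idx=0 pred=N actual=T -> ctr[0]=2
Ev 9: PC=3 idx=0 pred=T actual=N -> ctr[0]=1
Ev 10: PC=3 idx=0 pred=N actual=N -> ctr[0]=0
Ev 11: PC=6 idx=0 pred=N actual=T -> ctr[0]=1
Ev 12: PC=3 idx=0 pred=N actual=T -> ctr[0]=2
Ev 13: PC=6 idx=0 pred=T actual=T -> ctr[0]=3
Ev 14: PC=2 idx=2 pred=N actual=T -> ctr[2]=2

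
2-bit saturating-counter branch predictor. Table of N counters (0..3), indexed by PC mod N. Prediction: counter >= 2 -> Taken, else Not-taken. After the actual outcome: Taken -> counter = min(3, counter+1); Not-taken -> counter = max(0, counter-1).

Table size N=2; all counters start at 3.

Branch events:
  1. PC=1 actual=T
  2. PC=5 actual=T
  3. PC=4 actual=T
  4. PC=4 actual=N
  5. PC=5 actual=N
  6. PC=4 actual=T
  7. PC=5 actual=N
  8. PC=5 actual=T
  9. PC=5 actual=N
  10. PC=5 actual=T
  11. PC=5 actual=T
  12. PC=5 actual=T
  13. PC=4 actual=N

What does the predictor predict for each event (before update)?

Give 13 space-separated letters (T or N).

Ev 1: PC=1 idx=1 pred=T actual=T -> ctr[1]=3
Ev 2: PC=5 idx=1 pred=T actual=T -> ctr[1]=3
Ev 3: PC=4 idx=0 pred=T actual=T -> ctr[0]=3
Ev 4: PC=4 idx=0 pred=T actual=N -> ctr[0]=2
Ev 5: PC=5 idx=1 pred=T actual=N -> ctr[1]=2
Ev 6: PC=4 idx=0 pred=T actual=T -> ctr[0]=3
Ev 7: PC=5 idx=1 pred=T actual=N -> ctr[1]=1
Ev 8: PC=5 idx=1 pred=N actual=T -> ctr[1]=2
Ev 9: PC=5 idx=1 pred=T actual=N -> ctr[1]=1
Ev 10: PC=5 idx=1 pred=N actual=T -> ctr[1]=2
Ev 11: PC=5 idx=1 pred=T actual=T -> ctr[1]=3
Ev 12: PC=5 idx=1 pred=T actual=T -> ctr[1]=3
Ev 13: PC=4 idx=0 pred=T actual=N -> ctr[0]=2

Answer: T T T T T T T N T N T T T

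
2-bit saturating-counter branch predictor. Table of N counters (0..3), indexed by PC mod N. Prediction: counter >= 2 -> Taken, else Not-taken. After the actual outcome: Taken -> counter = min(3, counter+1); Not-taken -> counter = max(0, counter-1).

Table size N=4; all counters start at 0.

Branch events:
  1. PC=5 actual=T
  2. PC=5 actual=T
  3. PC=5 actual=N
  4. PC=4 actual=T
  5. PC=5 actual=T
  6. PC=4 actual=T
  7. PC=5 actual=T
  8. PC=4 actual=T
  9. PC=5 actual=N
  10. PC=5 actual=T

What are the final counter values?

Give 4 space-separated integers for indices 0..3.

Ev 1: PC=5 idx=1 pred=N actual=T -> ctr[1]=1
Ev 2: PC=5 idx=1 pred=N actual=T -> ctr[1]=2
Ev 3: PC=5 idx=1 pred=T actual=N -> ctr[1]=1
Ev 4: PC=4 idx=0 pred=N actual=T -> ctr[0]=1
Ev 5: PC=5 idx=1 pred=N actual=T -> ctr[1]=2
Ev 6: PC=4 idx=0 pred=N actual=T -> ctr[0]=2
Ev 7: PC=5 idx=1 pred=T actual=T -> ctr[1]=3
Ev 8: PC=4 idx=0 pred=T actual=T -> ctr[0]=3
Ev 9: PC=5 idx=1 pred=T actual=N -> ctr[1]=2
Ev 10: PC=5 idx=1 pred=T actual=T -> ctr[1]=3

Answer: 3 3 0 0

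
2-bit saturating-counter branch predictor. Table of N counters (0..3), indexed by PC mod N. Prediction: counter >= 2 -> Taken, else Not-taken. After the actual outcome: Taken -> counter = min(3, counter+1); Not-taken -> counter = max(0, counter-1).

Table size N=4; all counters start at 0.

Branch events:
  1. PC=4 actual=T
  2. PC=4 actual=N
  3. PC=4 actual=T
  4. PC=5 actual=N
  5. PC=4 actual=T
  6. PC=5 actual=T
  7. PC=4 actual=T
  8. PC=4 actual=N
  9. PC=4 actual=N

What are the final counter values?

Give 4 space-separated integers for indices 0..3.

Answer: 1 1 0 0

Derivation:
Ev 1: PC=4 idx=0 pred=N actual=T -> ctr[0]=1
Ev 2: PC=4 idx=0 pred=N actual=N -> ctr[0]=0
Ev 3: PC=4 idx=0 pred=N actual=T -> ctr[0]=1
Ev 4: PC=5 idx=1 pred=N actual=N -> ctr[1]=0
Ev 5: PC=4 idx=0 pred=N actual=T -> ctr[0]=2
Ev 6: PC=5 idx=1 pred=N actual=T -> ctr[1]=1
Ev 7: PC=4 idx=0 pred=T actual=T -> ctr[0]=3
Ev 8: PC=4 idx=0 pred=T actual=N -> ctr[0]=2
Ev 9: PC=4 idx=0 pred=T actual=N -> ctr[0]=1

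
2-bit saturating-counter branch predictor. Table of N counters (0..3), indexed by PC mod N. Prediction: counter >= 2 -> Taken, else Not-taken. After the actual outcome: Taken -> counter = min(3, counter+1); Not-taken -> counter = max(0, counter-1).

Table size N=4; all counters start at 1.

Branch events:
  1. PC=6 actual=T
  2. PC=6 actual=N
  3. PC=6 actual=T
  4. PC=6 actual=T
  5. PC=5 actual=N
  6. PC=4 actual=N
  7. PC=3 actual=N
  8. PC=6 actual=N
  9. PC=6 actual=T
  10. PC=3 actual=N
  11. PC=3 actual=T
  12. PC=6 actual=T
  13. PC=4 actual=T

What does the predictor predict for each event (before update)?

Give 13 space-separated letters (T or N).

Ev 1: PC=6 idx=2 pred=N actual=T -> ctr[2]=2
Ev 2: PC=6 idx=2 pred=T actual=N -> ctr[2]=1
Ev 3: PC=6 idx=2 pred=N actual=T -> ctr[2]=2
Ev 4: PC=6 idx=2 pred=T actual=T -> ctr[2]=3
Ev 5: PC=5 idx=1 pred=N actual=N -> ctr[1]=0
Ev 6: PC=4 idx=0 pred=N actual=N -> ctr[0]=0
Ev 7: PC=3 idx=3 pred=N actual=N -> ctr[3]=0
Ev 8: PC=6 idx=2 pred=T actual=N -> ctr[2]=2
Ev 9: PC=6 idx=2 pred=T actual=T -> ctr[2]=3
Ev 10: PC=3 idx=3 pred=N actual=N -> ctr[3]=0
Ev 11: PC=3 idx=3 pred=N actual=T -> ctr[3]=1
Ev 12: PC=6 idx=2 pred=T actual=T -> ctr[2]=3
Ev 13: PC=4 idx=0 pred=N actual=T -> ctr[0]=1

Answer: N T N T N N N T T N N T N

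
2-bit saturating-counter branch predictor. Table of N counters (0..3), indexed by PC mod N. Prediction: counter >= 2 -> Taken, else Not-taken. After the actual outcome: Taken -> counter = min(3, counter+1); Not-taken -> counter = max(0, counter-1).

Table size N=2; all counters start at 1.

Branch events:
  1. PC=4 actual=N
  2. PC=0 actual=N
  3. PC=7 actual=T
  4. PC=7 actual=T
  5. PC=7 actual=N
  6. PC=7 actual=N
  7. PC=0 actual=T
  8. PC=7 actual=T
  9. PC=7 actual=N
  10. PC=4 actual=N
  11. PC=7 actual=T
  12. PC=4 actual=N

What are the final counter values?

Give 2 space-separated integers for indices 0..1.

Answer: 0 2

Derivation:
Ev 1: PC=4 idx=0 pred=N actual=N -> ctr[0]=0
Ev 2: PC=0 idx=0 pred=N actual=N -> ctr[0]=0
Ev 3: PC=7 idx=1 pred=N actual=T -> ctr[1]=2
Ev 4: PC=7 idx=1 pred=T actual=T -> ctr[1]=3
Ev 5: PC=7 idx=1 pred=T actual=N -> ctr[1]=2
Ev 6: PC=7 idx=1 pred=T actual=N -> ctr[1]=1
Ev 7: PC=0 idx=0 pred=N actual=T -> ctr[0]=1
Ev 8: PC=7 idx=1 pred=N actual=T -> ctr[1]=2
Ev 9: PC=7 idx=1 pred=T actual=N -> ctr[1]=1
Ev 10: PC=4 idx=0 pred=N actual=N -> ctr[0]=0
Ev 11: PC=7 idx=1 pred=N actual=T -> ctr[1]=2
Ev 12: PC=4 idx=0 pred=N actual=N -> ctr[0]=0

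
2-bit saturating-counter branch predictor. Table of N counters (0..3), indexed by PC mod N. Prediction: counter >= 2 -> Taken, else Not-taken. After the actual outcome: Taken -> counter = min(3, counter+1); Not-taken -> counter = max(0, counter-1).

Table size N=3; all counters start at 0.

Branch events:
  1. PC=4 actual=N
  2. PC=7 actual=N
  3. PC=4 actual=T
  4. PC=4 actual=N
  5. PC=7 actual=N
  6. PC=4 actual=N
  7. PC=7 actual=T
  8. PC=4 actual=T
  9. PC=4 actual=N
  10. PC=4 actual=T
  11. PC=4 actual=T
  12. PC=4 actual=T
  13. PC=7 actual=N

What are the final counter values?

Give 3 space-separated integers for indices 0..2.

Ev 1: PC=4 idx=1 pred=N actual=N -> ctr[1]=0
Ev 2: PC=7 idx=1 pred=N actual=N -> ctr[1]=0
Ev 3: PC=4 idx=1 pred=N actual=T -> ctr[1]=1
Ev 4: PC=4 idx=1 pred=N actual=N -> ctr[1]=0
Ev 5: PC=7 idx=1 pred=N actual=N -> ctr[1]=0
Ev 6: PC=4 idx=1 pred=N actual=N -> ctr[1]=0
Ev 7: PC=7 idx=1 pred=N actual=T -> ctr[1]=1
Ev 8: PC=4 idx=1 pred=N actual=T -> ctr[1]=2
Ev 9: PC=4 idx=1 pred=T actual=N -> ctr[1]=1
Ev 10: PC=4 idx=1 pred=N actual=T -> ctr[1]=2
Ev 11: PC=4 idx=1 pred=T actual=T -> ctr[1]=3
Ev 12: PC=4 idx=1 pred=T actual=T -> ctr[1]=3
Ev 13: PC=7 idx=1 pred=T actual=N -> ctr[1]=2

Answer: 0 2 0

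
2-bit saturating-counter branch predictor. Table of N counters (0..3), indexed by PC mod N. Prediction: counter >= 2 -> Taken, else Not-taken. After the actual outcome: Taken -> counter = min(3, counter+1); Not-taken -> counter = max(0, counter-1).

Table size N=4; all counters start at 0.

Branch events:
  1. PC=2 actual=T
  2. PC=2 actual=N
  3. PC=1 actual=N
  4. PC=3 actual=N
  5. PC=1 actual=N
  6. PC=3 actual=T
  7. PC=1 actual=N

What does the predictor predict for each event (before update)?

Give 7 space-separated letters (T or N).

Ev 1: PC=2 idx=2 pred=N actual=T -> ctr[2]=1
Ev 2: PC=2 idx=2 pred=N actual=N -> ctr[2]=0
Ev 3: PC=1 idx=1 pred=N actual=N -> ctr[1]=0
Ev 4: PC=3 idx=3 pred=N actual=N -> ctr[3]=0
Ev 5: PC=1 idx=1 pred=N actual=N -> ctr[1]=0
Ev 6: PC=3 idx=3 pred=N actual=T -> ctr[3]=1
Ev 7: PC=1 idx=1 pred=N actual=N -> ctr[1]=0

Answer: N N N N N N N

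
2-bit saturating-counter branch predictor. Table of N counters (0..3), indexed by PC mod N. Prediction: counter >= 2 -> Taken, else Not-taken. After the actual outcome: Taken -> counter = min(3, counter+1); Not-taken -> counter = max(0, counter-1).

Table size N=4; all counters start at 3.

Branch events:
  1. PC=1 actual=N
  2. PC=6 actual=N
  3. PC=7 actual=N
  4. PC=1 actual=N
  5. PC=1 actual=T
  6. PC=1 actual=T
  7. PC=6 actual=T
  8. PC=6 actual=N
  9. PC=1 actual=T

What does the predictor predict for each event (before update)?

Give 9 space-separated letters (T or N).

Ev 1: PC=1 idx=1 pred=T actual=N -> ctr[1]=2
Ev 2: PC=6 idx=2 pred=T actual=N -> ctr[2]=2
Ev 3: PC=7 idx=3 pred=T actual=N -> ctr[3]=2
Ev 4: PC=1 idx=1 pred=T actual=N -> ctr[1]=1
Ev 5: PC=1 idx=1 pred=N actual=T -> ctr[1]=2
Ev 6: PC=1 idx=1 pred=T actual=T -> ctr[1]=3
Ev 7: PC=6 idx=2 pred=T actual=T -> ctr[2]=3
Ev 8: PC=6 idx=2 pred=T actual=N -> ctr[2]=2
Ev 9: PC=1 idx=1 pred=T actual=T -> ctr[1]=3

Answer: T T T T N T T T T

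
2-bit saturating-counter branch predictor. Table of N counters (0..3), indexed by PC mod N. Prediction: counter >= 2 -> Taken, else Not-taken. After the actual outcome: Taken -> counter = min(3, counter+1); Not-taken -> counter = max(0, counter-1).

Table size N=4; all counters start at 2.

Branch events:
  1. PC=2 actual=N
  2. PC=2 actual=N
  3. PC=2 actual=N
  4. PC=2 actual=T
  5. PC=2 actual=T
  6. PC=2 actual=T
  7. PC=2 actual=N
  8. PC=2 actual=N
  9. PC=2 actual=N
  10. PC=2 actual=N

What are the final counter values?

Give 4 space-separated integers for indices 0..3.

Ev 1: PC=2 idx=2 pred=T actual=N -> ctr[2]=1
Ev 2: PC=2 idx=2 pred=N actual=N -> ctr[2]=0
Ev 3: PC=2 idx=2 pred=N actual=N -> ctr[2]=0
Ev 4: PC=2 idx=2 pred=N actual=T -> ctr[2]=1
Ev 5: PC=2 idx=2 pred=N actual=T -> ctr[2]=2
Ev 6: PC=2 idx=2 pred=T actual=T -> ctr[2]=3
Ev 7: PC=2 idx=2 pred=T actual=N -> ctr[2]=2
Ev 8: PC=2 idx=2 pred=T actual=N -> ctr[2]=1
Ev 9: PC=2 idx=2 pred=N actual=N -> ctr[2]=0
Ev 10: PC=2 idx=2 pred=N actual=N -> ctr[2]=0

Answer: 2 2 0 2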